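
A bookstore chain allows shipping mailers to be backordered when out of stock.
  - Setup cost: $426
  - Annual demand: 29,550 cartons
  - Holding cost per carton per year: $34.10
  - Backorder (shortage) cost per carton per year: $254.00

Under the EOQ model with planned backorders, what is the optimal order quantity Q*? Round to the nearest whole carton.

Q* = √(2DS/H) · √((H + b)/b)
   = √(2 × 29,550 × 426 / 34.1) · √((34.1 + 254) / 254)
   = 859.254 × 1.0650 ≈ 915.12

915 cartons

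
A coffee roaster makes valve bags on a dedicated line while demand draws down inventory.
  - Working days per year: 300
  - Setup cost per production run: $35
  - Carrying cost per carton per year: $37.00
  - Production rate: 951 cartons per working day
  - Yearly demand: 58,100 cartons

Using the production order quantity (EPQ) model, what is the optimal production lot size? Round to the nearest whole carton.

372 cartons

Daily demand d = 58,100/300 = 193.667; p = 951; 1 − d/p = 0.79635
EPQ = √(2DS / (H(1 − d/p)))
    = √(2 × 58,100 × 35 / (37 × 0.79635)) ≈ 371.52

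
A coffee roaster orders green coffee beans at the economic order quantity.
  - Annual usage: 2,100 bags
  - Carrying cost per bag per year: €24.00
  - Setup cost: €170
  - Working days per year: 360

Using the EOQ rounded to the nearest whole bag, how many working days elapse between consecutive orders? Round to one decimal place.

2DS/H = 2·2,100·170/24 = 29,750.00
EOQ = √29,750.00 ≈ 172.48 → Q = 172 bags
Cycle time = (working days × Q)/D = (360 × 172) / 2,100 = 29.486 days

29.5 days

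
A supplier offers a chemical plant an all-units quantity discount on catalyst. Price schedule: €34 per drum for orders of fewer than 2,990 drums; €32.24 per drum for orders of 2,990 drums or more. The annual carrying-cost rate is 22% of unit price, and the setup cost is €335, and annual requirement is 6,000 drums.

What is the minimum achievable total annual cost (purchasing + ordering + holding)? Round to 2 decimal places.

€204,715.98

H₁ = 22%×€34 = €7.4800;  H₂ = 22%×€32.24 = €7.0928
EOQ₁ = √(2×6,000×335/7.4800) = 733.10  (< 2,990, feasible at tier 1)
EOQ₂ = √(2×6,000×335/7.0928) = 752.84  (< 2,990 → use Q = 2,990 at tier-2 price)
TC(tier 1 (EOQ₁), Q≈733.1) = €209,483.58
TC(tier 2, Q≈2,990.0) = €204,715.98
Minimum at tier 2: €204,715.98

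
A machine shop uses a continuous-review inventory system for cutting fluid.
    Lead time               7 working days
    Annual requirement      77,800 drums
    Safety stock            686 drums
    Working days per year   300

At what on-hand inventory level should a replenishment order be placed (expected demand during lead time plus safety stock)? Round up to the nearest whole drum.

2,502 drums

Daily demand d = 77,800 / 300 = 259.333 drums/day
Demand during lead time = 259.333 × 7 = 1,815.33
Reorder point = 1,815.33 + 686 = 2,501.33 → round up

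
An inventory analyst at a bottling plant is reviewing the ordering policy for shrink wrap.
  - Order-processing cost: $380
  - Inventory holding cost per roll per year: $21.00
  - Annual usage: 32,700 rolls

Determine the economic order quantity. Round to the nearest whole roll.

2DS/H = 2·32,700·380/21 = 1,183,428.57
EOQ = √1,183,428.57 ≈ 1,087.86

1,088 rolls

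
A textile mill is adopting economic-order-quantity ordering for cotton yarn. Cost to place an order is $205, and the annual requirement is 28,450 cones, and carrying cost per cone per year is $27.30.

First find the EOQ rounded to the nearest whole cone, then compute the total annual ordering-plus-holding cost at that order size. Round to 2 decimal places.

$17,844.91

Optimal lot size Q* = (2 × 28,450 × $205 / $27.3)^½ ≈ 653.66 → Q = 654 cones
Annual ordering cost = (D/Q)·S = (28,450/654) × 205 = $8,917.81
Annual holding cost  = (Q/2)·H = (654/2) × 27.3 = $8,927.10
Total = $8,917.81 + $8,927.10 = $17,844.91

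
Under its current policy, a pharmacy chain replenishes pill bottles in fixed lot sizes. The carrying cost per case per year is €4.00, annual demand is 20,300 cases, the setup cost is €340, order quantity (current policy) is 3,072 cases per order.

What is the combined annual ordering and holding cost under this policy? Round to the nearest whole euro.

Annual ordering cost = (D/Q)·S = (20,300/3,072) × 340 = €2,246.74
Annual holding cost  = (Q/2)·H = (3,072/2) × 4 = €6,144.00
Total = €2,246.74 + €6,144.00 = €8,390.74

€8,391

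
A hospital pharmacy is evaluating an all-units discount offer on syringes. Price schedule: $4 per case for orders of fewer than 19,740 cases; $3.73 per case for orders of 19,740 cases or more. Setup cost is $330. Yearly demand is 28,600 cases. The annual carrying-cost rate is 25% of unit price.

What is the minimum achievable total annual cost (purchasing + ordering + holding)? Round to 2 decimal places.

H₁ = 25%×$4 = $1.0000;  H₂ = 25%×$3.73 = $0.9325
EOQ₁ = √(2×28,600×330/1.0000) = 4,344.65  (< 19,740, feasible at tier 1)
EOQ₂ = √(2×28,600×330/0.9325) = 4,499.15  (< 19,740 → use Q = 19,740 at tier-2 price)
TC(tier 1 (EOQ₁), Q≈4,344.7) = $118,744.65
TC(tier 2, Q≈19,740.0) = $116,359.89
Minimum at tier 2: $116,359.89

$116,359.89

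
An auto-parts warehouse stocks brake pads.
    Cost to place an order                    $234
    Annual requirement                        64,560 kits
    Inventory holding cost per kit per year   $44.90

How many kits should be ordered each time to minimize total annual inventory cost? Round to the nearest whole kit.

2DS/H = 2·64,560·234/44.9 = 672,919.38
EOQ = √672,919.38 ≈ 820.32

820 kits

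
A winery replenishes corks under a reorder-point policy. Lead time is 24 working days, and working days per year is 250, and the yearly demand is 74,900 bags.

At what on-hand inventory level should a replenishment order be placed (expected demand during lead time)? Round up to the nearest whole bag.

7,191 bags

Daily demand d = 74,900 / 250 = 299.600 bags/day
Demand during lead time = 299.600 × 24 = 7,190.40
Reorder point = 7,190.40 → round up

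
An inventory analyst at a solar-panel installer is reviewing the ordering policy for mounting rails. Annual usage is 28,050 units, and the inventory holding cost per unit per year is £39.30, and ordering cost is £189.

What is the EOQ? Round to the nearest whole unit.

Q* = √(2·D·S / H) = √(2·28,050·189 / 39.3) = √269,793.9 ≈ 519.42

519 units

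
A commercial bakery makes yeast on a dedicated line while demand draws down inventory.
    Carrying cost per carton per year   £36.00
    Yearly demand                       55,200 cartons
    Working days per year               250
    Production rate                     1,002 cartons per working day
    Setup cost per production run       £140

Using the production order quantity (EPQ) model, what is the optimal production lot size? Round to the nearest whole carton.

d = 55,200/250 = 220.8000 cartons/day;  effective holding cost H(1 − d/p) = 36·(1 − 220.8000/1002) = 28.06707
Q* = √(2DS / H_eff) = √(2·55,200·140 / 28.06707) ≈ 742.08

742 cartons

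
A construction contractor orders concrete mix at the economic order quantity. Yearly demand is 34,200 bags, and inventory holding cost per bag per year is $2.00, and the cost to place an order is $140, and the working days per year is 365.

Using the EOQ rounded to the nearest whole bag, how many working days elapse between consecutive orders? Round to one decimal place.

2DS/H = 2·34,200·140/2 = 4,788,000.00
EOQ = √4,788,000.00 ≈ 2,188.15 → Q = 2,188 bags
Cycle time = (working days × Q)/D = (365 × 2,188) / 34,200 = 23.351 days

23.4 days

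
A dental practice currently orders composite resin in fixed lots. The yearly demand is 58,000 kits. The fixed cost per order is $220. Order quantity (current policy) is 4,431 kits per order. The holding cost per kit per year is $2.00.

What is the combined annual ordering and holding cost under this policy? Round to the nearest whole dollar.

Orders/yr = 58,000/4,431 = 13.090; ordering cost = 13.090 × $220 = $2,879.71
Average inventory = 4,431/2 = 2215.5; holding cost = 2215.5 × $2 = $4,431.00
Total = $2,879.71 + $4,431.00 = $7,310.71

$7,311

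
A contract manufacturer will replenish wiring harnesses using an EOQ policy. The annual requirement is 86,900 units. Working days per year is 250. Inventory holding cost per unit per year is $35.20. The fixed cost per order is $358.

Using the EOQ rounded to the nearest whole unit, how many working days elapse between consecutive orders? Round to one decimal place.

3.8 days

2DS/H = 2·86,900·358/35.2 = 1,767,625.00
EOQ = √1,767,625.00 ≈ 1,329.52 → Q = 1,330 units
Days between orders = 250 / (D/Q) = 250 / 65.338 ≈ 3.826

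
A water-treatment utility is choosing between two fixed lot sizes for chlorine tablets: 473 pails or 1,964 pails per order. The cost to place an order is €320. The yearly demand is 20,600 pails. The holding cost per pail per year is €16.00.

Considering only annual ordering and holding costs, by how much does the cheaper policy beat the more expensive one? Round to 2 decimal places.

€1,347.84

For each Q, cost = (D/Q)·S + (Q/2)·H.
TC(473) = (20,600/473)×320 + (473/2)×16 = €17,720.58
TC(1,964) = (20,600/1,964)×320 + (1,964/2)×16 = €19,068.42
Cheaper: Q = 473.  Difference = €1,347.84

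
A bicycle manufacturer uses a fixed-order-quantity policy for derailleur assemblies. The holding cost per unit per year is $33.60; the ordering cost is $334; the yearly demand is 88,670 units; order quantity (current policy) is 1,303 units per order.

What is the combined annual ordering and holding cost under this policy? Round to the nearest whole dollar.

$44,619

Orders/yr = 88,670/1,303 = 68.051; ordering cost = 68.051 × $334 = $22,728.92
Average inventory = 1,303/2 = 651.5; holding cost = 651.5 × $33.6 = $21,890.40
Total = $22,728.92 + $21,890.40 = $44,619.32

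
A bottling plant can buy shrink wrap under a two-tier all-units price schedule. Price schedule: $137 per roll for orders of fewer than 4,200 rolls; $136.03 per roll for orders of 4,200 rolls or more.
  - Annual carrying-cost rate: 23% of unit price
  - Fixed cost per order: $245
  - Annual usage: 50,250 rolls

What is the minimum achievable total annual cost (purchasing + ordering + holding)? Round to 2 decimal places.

H₁ = 23%×$137 = $31.5100;  H₂ = 23%×$136.03 = $31.2869
EOQ₁ = √(2×50,250×245/31.5100) = 883.98  (< 4,200, feasible at tier 1)
EOQ₂ = √(2×50,250×245/31.2869) = 887.12  (< 4,200 → use Q = 4,200 at tier-2 price)
TC(tier 1 (EOQ₁), Q≈884.0) = $6,912,104.17
TC(tier 2, Q≈4,200.0) = $6,904,141.24
Minimum at tier 2: $6,904,141.24

$6,904,141.24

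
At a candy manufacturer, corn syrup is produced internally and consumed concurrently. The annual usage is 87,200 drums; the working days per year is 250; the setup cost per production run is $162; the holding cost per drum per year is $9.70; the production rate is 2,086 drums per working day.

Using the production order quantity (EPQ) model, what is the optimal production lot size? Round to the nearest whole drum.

d = 87,200/250 = 348.8000 drums/day;  effective holding cost H(1 − d/p) = 9.7·(1 − 348.8000/2086) = 8.07806
Q* = √(2DS / H_eff) = √(2·87,200·162 / 8.07806) ≈ 1,870.15

1,870 drums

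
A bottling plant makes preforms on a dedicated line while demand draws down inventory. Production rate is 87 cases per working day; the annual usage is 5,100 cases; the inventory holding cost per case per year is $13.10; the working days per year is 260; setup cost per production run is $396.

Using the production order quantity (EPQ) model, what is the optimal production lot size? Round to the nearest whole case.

631 cases

d = 5,100/260 = 19.6154 cases/day;  effective holding cost H(1 − d/p) = 13.1·(1 − 19.6154/87) = 10.14642
Q* = √(2DS / H_eff) = √(2·5,100·396 / 10.14642) ≈ 630.94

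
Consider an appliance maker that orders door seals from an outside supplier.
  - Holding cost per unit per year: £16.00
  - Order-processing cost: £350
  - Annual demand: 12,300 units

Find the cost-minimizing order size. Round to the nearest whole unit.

734 units

Optimal lot size Q* = (2 × 12,300 × £350 / £16)^½ ≈ 733.57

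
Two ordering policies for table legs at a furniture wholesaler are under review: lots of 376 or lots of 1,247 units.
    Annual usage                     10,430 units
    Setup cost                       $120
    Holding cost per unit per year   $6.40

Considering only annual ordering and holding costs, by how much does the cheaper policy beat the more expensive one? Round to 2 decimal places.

$462.17

For each Q, cost = (D/Q)·S + (Q/2)·H.
TC(376) = (10,430/376)×120 + (376/2)×6.4 = $4,531.92
TC(1,247) = (10,430/1,247)×120 + (1,247/2)×6.4 = $4,994.09
Cheaper: Q = 376.  Difference = $462.17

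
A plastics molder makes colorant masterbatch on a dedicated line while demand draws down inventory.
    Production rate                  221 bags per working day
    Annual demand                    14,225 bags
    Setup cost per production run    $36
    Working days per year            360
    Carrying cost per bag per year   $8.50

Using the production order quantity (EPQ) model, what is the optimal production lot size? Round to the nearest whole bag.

383 bags

Daily demand d = 14,225/360 = 39.514; p = 221; 1 − d/p = 0.82120
EPQ = √(2DS / (H(1 − d/p)))
    = √(2 × 14,225 × 36 / (8.5 × 0.82120)) ≈ 383.05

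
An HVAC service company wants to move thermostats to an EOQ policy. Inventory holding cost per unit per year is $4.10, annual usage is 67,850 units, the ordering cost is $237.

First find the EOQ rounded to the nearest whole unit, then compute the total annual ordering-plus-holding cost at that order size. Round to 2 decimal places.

2DS/H = 2·67,850·237/4.1 = 7,844,121.95
EOQ = √7,844,121.95 ≈ 2,800.74 → Q = 2,801 units
Ordering: D/Q × S = 67,850/2,801 × $237 = $5,740.97
Holding:  Q/2 × H = 2,801/2 × $4.1 = $5,742.05
Total = $5,740.97 + $5,742.05 = $11,483.02

$11,483.02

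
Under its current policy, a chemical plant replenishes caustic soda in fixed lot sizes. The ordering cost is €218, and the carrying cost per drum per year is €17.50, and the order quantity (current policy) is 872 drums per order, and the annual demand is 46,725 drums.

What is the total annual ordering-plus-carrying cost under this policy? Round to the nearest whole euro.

€19,311

Annual ordering cost = (D/Q)·S = (46,725/872) × 218 = €11,681.25
Annual holding cost  = (Q/2)·H = (872/2) × 17.5 = €7,630.00
Total = €11,681.25 + €7,630.00 = €19,311.25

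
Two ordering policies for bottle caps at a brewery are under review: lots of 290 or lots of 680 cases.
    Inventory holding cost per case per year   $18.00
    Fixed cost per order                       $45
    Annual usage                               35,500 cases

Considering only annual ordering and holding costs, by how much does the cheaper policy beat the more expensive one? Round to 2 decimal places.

For each Q, cost = (D/Q)·S + (Q/2)·H.
TC(290) = (35,500/290)×45 + (290/2)×18 = $8,118.62
TC(680) = (35,500/680)×45 + (680/2)×18 = $8,469.26
Lots of 290 are cheaper by $350.64.

$350.64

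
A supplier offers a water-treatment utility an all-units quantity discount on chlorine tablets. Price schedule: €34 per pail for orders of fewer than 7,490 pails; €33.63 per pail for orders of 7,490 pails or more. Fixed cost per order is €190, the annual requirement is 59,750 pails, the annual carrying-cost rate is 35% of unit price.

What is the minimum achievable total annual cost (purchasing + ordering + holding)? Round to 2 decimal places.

€2,047,937.44

H₁ = 35%×€34 = €11.9000;  H₂ = 35%×€33.63 = €11.7705
EOQ₁ = √(2×59,750×190/11.9000) = 1,381.30  (< 7,490, feasible at tier 1)
EOQ₂ = √(2×59,750×190/11.7705) = 1,388.88  (< 7,490 → use Q = 7,490 at tier-2 price)
TC(tier 1 (EOQ₁), Q≈1,381.3) = €2,047,937.44
TC(tier 2, Q≈7,490.0) = €2,054,988.71
Minimum at tier 1 (EOQ₁): €2,047,937.44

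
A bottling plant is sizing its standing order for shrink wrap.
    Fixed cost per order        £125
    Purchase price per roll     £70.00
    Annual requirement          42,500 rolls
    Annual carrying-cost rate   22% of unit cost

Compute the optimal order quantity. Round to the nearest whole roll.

Holding cost per roll per year: H = 22% × £70 = £15.4000
Optimal lot size Q* = (2 × 42,500 × £125 / £15.4)^½ ≈ 830.62

831 rolls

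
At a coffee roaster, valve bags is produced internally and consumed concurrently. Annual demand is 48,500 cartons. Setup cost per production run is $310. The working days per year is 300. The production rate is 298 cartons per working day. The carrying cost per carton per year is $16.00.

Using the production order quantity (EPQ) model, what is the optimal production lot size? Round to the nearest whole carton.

d = 48,500/300 = 161.6667 cartons/day;  effective holding cost H(1 − d/p) = 16·(1 − 161.6667/298) = 7.31991
Q* = √(2DS / H_eff) = √(2·48,500·310 / 7.31991) ≈ 2,026.81

2,027 cartons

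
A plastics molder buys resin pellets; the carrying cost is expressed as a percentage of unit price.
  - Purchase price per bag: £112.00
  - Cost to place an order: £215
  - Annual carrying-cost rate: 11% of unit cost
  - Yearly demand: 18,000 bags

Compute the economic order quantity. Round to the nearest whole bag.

793 bags

Carrying cost H = £112 × 11% = £12.3200/bag/yr
EOQ = √(2DS/H) = √(2 × 18,000 × 215 / 12.32)
    = √(628,246.75) ≈ 792.62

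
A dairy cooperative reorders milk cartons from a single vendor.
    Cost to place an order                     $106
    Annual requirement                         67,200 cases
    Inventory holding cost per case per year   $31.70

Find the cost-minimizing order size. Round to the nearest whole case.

2DS/H = 2·67,200·106/31.7 = 449,413.25
EOQ = √449,413.25 ≈ 670.38

670 cases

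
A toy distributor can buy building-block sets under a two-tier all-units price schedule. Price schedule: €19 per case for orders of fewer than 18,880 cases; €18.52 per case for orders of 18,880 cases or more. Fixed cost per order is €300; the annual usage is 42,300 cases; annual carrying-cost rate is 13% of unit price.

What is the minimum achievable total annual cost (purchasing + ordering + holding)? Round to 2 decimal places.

€806,795.88

H₁ = 13%×€19 = €2.4700;  H₂ = 13%×€18.52 = €2.4076
EOQ₁ = √(2×42,300×300/2.4700) = 3,205.51  (< 18,880, feasible at tier 1)
EOQ₂ = √(2×42,300×300/2.4076) = 3,246.79  (< 18,880 → use Q = 18,880 at tier-2 price)
TC(tier 1 (EOQ₁), Q≈3,205.5) = €811,617.61
TC(tier 2, Q≈18,880.0) = €806,795.88
Minimum at tier 2: €806,795.88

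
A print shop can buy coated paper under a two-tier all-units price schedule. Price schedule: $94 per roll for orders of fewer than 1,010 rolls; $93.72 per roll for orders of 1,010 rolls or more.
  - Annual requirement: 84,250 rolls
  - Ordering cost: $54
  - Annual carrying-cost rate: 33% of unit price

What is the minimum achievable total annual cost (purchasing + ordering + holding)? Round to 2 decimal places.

H₁ = 33%×$94 = $31.0200;  H₂ = 33%×$93.72 = $30.9276
EOQ₁ = √(2×84,250×54/31.0200) = 541.60  (< 1,010, feasible at tier 1)
EOQ₂ = √(2×84,250×54/30.9276) = 542.41  (< 1,010 → use Q = 1,010 at tier-2 price)
TC(tier 1 (EOQ₁), Q≈541.6) = $7,936,300.33
TC(tier 2, Q≈1,010.0) = $7,916,032.89
Minimum at tier 2: $7,916,032.89

$7,916,032.89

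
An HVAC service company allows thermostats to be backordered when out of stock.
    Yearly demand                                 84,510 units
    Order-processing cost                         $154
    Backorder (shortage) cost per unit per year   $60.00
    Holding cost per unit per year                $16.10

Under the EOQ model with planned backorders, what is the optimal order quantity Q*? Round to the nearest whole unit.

1,432 units

Basic EOQ = √(2·84,510·154/16.1) = 1,271.500
Backorder adjustment √((H+b)/b) = √((16.1+60)/60) = 1.1262
Q* = 1,271.500 × 1.1262 ≈ 1,431.97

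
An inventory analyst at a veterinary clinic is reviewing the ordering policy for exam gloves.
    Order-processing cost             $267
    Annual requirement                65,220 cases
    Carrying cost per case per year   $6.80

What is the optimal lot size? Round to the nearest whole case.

2DS/H = 2·65,220·267/6.8 = 5,121,688.24
EOQ = √5,121,688.24 ≈ 2,263.11

2,263 cases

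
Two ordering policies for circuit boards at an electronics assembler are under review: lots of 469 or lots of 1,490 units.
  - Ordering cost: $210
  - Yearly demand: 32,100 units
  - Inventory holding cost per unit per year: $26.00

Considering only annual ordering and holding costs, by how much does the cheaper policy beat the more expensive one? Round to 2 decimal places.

$3,424.03

Annual cost at Q: ordering D·S/Q plus holding Q·H/2.
TC(469) = (32,100/469)×210 + (469/2)×26 = $20,470.13
TC(1,490) = (32,100/1,490)×210 + (1,490/2)×26 = $23,894.16
Cheaper: Q = 469.  Difference = $3,424.03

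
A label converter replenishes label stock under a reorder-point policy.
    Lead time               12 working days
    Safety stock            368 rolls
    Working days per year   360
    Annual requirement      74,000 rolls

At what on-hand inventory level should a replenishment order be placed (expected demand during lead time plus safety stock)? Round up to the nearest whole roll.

Daily demand d = 74,000 / 360 = 205.556 rolls/day
Demand during lead time = 205.556 × 12 = 2,466.67
Reorder point = 2,466.67 + 368 = 2,834.67 → round up

2,835 rolls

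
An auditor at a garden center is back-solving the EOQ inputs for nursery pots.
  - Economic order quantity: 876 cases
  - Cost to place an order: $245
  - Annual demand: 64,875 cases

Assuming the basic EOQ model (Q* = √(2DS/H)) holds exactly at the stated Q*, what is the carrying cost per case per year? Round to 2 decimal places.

$41.43

Since Q* = (2DS/H)^½, squaring gives Q*²·H = 2DS.
H = 2DS / Q² = 2 × 64,875 × 245 / 876² = 41.4253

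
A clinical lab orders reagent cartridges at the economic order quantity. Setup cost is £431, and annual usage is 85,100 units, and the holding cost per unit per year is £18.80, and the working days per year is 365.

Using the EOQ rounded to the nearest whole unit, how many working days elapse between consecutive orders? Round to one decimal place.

Optimal lot size Q* = (2 × 85,100 × £431 / £18.8)^½ ≈ 1,975.33 → Q = 1,975 units
Cycle time = (working days × Q)/D = (365 × 1,975) / 85,100 = 8.471 days

8.5 days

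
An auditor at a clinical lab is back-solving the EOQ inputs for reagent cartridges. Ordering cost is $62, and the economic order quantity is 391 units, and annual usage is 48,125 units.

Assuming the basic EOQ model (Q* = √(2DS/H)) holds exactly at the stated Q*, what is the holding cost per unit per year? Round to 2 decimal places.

From Q* = √(2DS/H) ⇒ Q*² = 2DS/H.
H = 2DS / Q² = 2 × 48,125 × 62 / 391² = 39.0336

$39.03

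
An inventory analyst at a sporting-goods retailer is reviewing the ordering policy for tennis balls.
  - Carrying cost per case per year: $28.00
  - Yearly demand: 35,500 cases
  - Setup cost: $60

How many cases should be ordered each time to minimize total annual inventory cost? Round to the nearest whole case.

390 cases

EOQ = √(2DS/H) = √(2 × 35,500 × 60 / 28)
    = √(152,142.86) ≈ 390.05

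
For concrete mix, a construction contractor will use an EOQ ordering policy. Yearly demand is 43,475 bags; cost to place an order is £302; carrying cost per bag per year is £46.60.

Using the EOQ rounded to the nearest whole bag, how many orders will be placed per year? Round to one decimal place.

Q* = √(2·D·S / H) = √(2·43,475·302 / 46.6) = √563,495.7 ≈ 750.66 → Q = 751
Orders per year = D/Q = 43,475 / 751 = 57.889

57.9 orders per year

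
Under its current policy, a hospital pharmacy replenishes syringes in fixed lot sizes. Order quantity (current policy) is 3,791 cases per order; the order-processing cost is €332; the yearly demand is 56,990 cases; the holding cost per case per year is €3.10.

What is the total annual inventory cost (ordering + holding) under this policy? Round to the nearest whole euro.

Annual ordering cost = (D/Q)·S = (56,990/3,791) × 332 = €4,990.95
Annual holding cost  = (Q/2)·H = (3,791/2) × 3.1 = €5,876.05
Total = €4,990.95 + €5,876.05 = €10,867.00

€10,867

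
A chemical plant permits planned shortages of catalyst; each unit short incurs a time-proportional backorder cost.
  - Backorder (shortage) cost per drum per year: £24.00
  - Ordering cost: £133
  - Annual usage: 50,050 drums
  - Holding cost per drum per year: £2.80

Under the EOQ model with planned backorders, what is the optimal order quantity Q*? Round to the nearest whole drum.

2,304 drums

Basic EOQ = √(2·50,050·133/2.8) = 2,180.539
Backorder adjustment √((H+b)/b) = √((2.8+24)/24) = 1.0567
Q* = 2,180.539 × 1.0567 ≈ 2,304.23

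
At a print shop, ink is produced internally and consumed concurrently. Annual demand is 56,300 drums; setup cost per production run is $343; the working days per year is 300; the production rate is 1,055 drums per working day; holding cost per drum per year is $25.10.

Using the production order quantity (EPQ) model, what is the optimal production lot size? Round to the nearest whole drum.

1,368 drums

Daily demand d = 56,300/300 = 187.667; p = 1055; 1 − d/p = 0.82212
EPQ = √(2DS / (H(1 − d/p)))
    = √(2 × 56,300 × 343 / (25.1 × 0.82212)) ≈ 1,368.08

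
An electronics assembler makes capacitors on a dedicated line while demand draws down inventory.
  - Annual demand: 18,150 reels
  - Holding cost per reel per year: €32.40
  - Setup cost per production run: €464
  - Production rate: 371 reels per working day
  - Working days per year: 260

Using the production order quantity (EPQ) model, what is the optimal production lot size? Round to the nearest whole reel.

800 reels

Daily demand d = 18,150/260 = 69.808; p = 371; 1 − d/p = 0.81184
EPQ = √(2DS / (H(1 − d/p)))
    = √(2 × 18,150 × 464 / (32.4 × 0.81184)) ≈ 800.21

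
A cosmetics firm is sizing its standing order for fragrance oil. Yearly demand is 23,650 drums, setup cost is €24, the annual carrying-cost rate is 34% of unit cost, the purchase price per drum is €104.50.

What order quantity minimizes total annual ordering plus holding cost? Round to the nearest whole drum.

179 drums

Holding cost per drum per year: H = 34% × €104.5 = €35.5300
Optimal lot size Q* = (2 × 23,650 × €24 / €35.53)^½ ≈ 178.75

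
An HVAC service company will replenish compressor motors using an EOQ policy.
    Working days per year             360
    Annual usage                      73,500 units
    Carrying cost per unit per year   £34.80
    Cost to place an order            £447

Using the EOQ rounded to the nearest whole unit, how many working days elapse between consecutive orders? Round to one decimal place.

6.7 days

EOQ = √(2DS/H) = √(2 × 73,500 × 447 / 34.8)
    = √(1,888,189.66) ≈ 1,374.11 → Q = 1,374 units
T = Q/D × 360 days = 1,374/73,500 × 360 = 6.730 days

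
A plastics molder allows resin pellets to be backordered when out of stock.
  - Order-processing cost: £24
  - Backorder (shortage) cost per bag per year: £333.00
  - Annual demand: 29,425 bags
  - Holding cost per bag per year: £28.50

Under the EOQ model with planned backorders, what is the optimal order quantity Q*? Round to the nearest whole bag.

232 bags

Q* = √(2DS/H) · √((H + b)/b)
   = √(2 × 29,425 × 24 / 28.5) · √((28.5 + 333) / 333)
   = 222.616 × 1.0419 ≈ 231.95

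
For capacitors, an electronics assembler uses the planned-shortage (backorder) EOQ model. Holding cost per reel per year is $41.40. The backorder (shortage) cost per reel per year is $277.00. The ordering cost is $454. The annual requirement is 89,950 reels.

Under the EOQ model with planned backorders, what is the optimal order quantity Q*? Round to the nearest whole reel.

Basic EOQ = √(2·89,950·454/41.4) = 1,404.570
Backorder adjustment √((H+b)/b) = √((41.4+277)/277) = 1.0721
Q* = 1,404.570 × 1.0721 ≈ 1,505.88

1,506 reels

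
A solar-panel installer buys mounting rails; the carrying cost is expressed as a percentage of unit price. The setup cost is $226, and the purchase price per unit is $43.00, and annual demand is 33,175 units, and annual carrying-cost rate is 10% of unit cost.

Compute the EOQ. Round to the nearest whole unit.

Carrying cost H = $43 × 10% = $4.3000/unit/yr
Optimal lot size Q* = (2 × 33,175 × $226 / $4.3)^½ ≈ 1,867.41

1,867 units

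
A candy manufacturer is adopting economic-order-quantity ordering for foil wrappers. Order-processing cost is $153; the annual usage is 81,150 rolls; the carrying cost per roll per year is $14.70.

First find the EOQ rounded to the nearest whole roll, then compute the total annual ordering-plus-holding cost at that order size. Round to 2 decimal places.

Optimal lot size Q* = (2 × 81,150 × $153 / $14.7)^½ ≈ 1,299.71 → Q = 1,300 rolls
Orders/yr = 81,150/1,300 = 62.423; ordering cost = 62.423 × $153 = $9,550.73
Average inventory = 1,300/2 = 650; holding cost = 650 × $14.7 = $9,555.00
Total = $9,550.73 + $9,555.00 = $19,105.73

$19,105.73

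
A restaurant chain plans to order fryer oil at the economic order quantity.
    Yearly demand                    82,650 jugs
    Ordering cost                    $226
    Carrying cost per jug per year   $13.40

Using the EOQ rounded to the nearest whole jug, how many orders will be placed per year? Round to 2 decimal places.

49.49 orders per year

Optimal lot size Q* = (2 × 82,650 × $226 / $13.4)^½ ≈ 1,669.70 → Q = 1,670
Orders per year = D/Q = 82,650 / 1,670 = 49.491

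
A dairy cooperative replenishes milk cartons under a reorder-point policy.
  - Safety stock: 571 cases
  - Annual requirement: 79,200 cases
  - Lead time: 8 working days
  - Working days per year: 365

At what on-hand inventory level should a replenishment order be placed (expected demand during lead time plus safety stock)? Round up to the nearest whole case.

2,307 cases

Daily demand d = 79,200 / 365 = 216.986 cases/day
Demand during lead time = 216.986 × 8 = 1,735.89
Reorder point = 1,735.89 + 571 = 2,306.89 → round up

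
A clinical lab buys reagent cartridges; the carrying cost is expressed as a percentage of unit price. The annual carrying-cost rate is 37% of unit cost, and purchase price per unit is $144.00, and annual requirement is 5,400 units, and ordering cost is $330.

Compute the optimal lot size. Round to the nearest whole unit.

Holding cost per unit per year: H = 37% × $144 = $53.2800
Optimal lot size Q* = (2 × 5,400 × $330 / $53.28)^½ ≈ 258.63

259 units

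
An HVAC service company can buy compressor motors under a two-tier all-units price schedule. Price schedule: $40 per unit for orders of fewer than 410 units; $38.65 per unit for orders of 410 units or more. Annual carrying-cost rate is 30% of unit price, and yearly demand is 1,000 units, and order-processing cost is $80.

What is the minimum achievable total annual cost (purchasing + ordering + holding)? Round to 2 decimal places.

H₁ = 30%×$40 = $12.0000;  H₂ = 30%×$38.65 = $11.5950
EOQ₁ = √(2×1,000×80/12.0000) = 115.47  (< 410, feasible at tier 1)
EOQ₂ = √(2×1,000×80/11.5950) = 117.47  (< 410 → use Q = 410 at tier-2 price)
TC(tier 1 (EOQ₁), Q≈115.5) = $41,385.64
TC(tier 2, Q≈410.0) = $41,222.10
Minimum at tier 2: $41,222.10

$41,222.10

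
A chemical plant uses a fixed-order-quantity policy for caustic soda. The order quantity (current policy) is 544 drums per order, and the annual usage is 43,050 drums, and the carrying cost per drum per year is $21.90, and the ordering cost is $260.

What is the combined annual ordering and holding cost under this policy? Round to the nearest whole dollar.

Annual ordering cost = (D/Q)·S = (43,050/544) × 260 = $20,575.37
Annual holding cost  = (Q/2)·H = (544/2) × 21.9 = $5,956.80
Total = $20,575.37 + $5,956.80 = $26,532.17

$26,532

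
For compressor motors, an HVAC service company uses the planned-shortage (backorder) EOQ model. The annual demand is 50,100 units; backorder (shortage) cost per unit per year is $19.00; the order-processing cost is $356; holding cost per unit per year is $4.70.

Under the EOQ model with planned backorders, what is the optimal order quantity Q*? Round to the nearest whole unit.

Basic EOQ = √(2·50,100·356/4.7) = 2,754.926
Backorder adjustment √((H+b)/b) = √((4.7+19)/19) = 1.1169
Q* = 2,754.926 × 1.1169 ≈ 3,076.86

3,077 units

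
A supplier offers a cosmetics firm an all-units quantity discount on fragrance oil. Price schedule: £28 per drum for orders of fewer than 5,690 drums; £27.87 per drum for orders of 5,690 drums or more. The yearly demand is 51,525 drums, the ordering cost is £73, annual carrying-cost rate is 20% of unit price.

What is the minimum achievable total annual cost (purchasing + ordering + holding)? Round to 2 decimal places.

£1,449,190.52

H₁ = 20%×£28 = £5.6000;  H₂ = 20%×£27.87 = £5.5740
EOQ₁ = √(2×51,525×73/5.6000) = 1,159.02  (< 5,690, feasible at tier 1)
EOQ₂ = √(2×51,525×73/5.5740) = 1,161.72  (< 5,690 → use Q = 5,690 at tier-2 price)
TC(tier 1 (EOQ₁), Q≈1,159.0) = £1,449,190.52
TC(tier 2, Q≈5,690.0) = £1,452,520.82
Minimum at tier 1 (EOQ₁): £1,449,190.52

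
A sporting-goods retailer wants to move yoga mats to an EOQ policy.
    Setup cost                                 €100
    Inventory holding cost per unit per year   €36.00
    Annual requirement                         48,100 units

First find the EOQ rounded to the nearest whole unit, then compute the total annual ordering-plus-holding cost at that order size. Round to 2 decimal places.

EOQ = √(2DS/H) = √(2 × 48,100 × 100 / 36)
    = √(267,222.22) ≈ 516.94 → Q = 517 units
Annual ordering cost = (D/Q)·S = (48,100/517) × 100 = €9,303.68
Annual holding cost  = (Q/2)·H = (517/2) × 36 = €9,306.00
Total = €9,303.68 + €9,306.00 = €18,609.68

€18,609.68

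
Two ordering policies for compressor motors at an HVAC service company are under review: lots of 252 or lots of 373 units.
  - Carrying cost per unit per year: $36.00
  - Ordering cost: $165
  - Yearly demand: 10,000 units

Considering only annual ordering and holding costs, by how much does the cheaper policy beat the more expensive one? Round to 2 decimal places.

Annual cost at Q: ordering D·S/Q plus holding Q·H/2.
TC(252) = (10,000/252)×165 + (252/2)×36 = $11,083.62
TC(373) = (10,000/373)×165 + (373/2)×36 = $11,137.59
|ΔTC| = |$11,083.62 − $11,137.59| = $53.97

$53.97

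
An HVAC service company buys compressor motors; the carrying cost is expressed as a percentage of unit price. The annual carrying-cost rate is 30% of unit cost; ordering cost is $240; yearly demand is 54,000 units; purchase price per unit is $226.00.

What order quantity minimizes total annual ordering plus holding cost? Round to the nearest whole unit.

618 units

Holding cost per unit per year: H = 30% × $226 = $67.8000
Optimal lot size Q* = (2 × 54,000 × $240 / $67.8)^½ ≈ 618.30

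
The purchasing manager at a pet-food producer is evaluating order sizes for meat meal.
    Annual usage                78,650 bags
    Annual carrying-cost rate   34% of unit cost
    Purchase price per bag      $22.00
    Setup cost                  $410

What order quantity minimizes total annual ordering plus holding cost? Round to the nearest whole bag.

2,936 bags

H = i·C = 0.34 × $22 = $7.4800 per bag-year
2DS/H = 2·78,650·410/7.48 = 8,622,058.82
EOQ = √8,622,058.82 ≈ 2,936.33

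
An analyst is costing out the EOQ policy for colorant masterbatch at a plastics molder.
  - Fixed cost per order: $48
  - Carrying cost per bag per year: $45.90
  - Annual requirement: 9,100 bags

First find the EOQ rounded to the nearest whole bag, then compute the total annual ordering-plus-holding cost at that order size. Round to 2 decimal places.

EOQ = √(2DS/H) = √(2 × 9,100 × 48 / 45.9)
    = √(19,032.68) ≈ 137.96 → Q = 138 bags
Annual ordering cost = (D/Q)·S = (9,100/138) × 48 = $3,165.22
Annual holding cost  = (Q/2)·H = (138/2) × 45.9 = $3,167.10
Total = $3,165.22 + $3,167.10 = $6,332.32

$6,332.32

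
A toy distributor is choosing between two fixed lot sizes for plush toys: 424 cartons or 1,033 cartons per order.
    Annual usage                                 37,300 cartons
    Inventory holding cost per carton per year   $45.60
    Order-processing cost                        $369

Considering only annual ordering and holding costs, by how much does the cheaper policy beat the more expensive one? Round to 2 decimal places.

$5,252.35

TC(Q) = (D/Q)S + (Q/2)H
TC(424) = (37,300/424)×369 + (424/2)×45.6 = $42,128.76
TC(1,033) = (37,300/1,033)×369 + (1,033/2)×45.6 = $36,876.41
|ΔTC| = |$42,128.76 − $36,876.41| = $5,252.35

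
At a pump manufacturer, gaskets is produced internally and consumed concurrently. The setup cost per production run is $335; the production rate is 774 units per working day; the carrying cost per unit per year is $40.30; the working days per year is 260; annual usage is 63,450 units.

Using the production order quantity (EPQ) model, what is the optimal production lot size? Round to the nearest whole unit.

1,241 units

d = 63,450/260 = 244.0385 units/day;  effective holding cost H(1 − d/p) = 40.3·(1 − 244.0385/774) = 27.59360
Q* = √(2DS / H_eff) = √(2·63,450·335 / 27.59360) ≈ 1,241.22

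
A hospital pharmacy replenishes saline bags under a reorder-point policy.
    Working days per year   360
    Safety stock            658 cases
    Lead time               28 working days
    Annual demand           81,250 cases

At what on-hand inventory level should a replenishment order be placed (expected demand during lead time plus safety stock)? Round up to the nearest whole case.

Daily demand d = 81,250 / 360 = 225.694 cases/day
Demand during lead time = 225.694 × 28 = 6,319.44
Reorder point = 6,319.44 + 658 = 6,977.44 → round up

6,978 cases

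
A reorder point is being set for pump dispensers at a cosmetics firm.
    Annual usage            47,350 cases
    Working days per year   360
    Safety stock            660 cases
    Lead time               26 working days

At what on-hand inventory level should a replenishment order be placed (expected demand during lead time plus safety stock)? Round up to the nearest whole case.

Daily demand d = 47,350 / 360 = 131.528 cases/day
Demand during lead time = 131.528 × 26 = 3,419.72
Reorder point = 3,419.72 + 660 = 4,079.72 → round up

4,080 cases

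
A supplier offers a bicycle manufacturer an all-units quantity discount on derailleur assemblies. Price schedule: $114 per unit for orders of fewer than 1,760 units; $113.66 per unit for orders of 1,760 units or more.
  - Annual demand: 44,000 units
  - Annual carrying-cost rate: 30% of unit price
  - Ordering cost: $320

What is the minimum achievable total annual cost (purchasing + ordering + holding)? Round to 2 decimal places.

H₁ = 30%×$114 = $34.2000;  H₂ = 30%×$113.66 = $34.0980
EOQ₁ = √(2×44,000×320/34.2000) = 907.41  (< 1,760, feasible at tier 1)
EOQ₂ = √(2×44,000×320/34.0980) = 908.77  (< 1,760 → use Q = 1,760 at tier-2 price)
TC(tier 1 (EOQ₁), Q≈907.4) = $5,047,033.40
TC(tier 2, Q≈1,760.0) = $5,039,046.24
Minimum at tier 2: $5,039,046.24

$5,039,046.24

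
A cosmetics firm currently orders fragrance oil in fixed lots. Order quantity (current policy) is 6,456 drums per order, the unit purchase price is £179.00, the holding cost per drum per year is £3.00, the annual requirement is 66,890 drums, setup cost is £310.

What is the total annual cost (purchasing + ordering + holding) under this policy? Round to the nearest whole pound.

£11,986,206

Orders/yr = 66,890/6,456 = 10.361; ordering cost = 10.361 × £310 = £3,211.88
Average inventory = 6,456/2 = 3228; holding cost = 3228 × £3 = £9,684.00
Purchase cost = D·C = 66,890 × 179 = £11,973,310.00
Total = £3,211.88 + £9,684.00 + £11,973,310.00 = £11,986,205.88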